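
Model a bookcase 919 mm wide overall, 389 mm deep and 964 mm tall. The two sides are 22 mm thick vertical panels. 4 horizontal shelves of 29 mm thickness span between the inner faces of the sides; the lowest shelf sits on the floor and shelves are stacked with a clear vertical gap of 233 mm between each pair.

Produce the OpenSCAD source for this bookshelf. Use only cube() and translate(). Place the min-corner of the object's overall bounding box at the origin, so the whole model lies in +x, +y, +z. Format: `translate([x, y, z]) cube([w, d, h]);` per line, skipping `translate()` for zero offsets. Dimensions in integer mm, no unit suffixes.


cube([22, 389, 964]);
translate([897, 0, 0]) cube([22, 389, 964]);
translate([22, 0, 0]) cube([875, 389, 29]);
translate([22, 0, 262]) cube([875, 389, 29]);
translate([22, 0, 524]) cube([875, 389, 29]);
translate([22, 0, 786]) cube([875, 389, 29]);


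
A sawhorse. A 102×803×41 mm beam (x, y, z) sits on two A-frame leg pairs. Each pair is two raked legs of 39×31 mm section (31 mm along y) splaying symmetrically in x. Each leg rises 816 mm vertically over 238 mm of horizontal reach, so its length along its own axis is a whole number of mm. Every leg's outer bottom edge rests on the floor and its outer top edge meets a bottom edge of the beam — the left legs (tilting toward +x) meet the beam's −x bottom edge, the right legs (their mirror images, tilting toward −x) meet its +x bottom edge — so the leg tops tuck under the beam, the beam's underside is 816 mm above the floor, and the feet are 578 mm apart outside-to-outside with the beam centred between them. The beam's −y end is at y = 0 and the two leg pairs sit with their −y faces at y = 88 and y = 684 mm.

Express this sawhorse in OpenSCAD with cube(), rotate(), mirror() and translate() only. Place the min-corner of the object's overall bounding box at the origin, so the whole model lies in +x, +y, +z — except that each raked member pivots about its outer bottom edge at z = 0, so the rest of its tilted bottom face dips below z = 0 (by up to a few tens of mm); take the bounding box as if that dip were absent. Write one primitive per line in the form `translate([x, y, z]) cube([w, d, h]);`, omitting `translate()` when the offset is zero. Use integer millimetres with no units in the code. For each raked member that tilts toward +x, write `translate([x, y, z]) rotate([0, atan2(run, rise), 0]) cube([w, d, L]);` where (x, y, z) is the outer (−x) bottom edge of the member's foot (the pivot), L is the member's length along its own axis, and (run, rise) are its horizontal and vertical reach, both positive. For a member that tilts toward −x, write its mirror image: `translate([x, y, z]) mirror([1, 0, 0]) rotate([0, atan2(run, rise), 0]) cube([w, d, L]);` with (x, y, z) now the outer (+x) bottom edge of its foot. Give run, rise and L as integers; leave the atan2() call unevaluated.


translate([238, 0, 816]) cube([102, 803, 41]);
translate([0, 88, 0]) rotate([0, atan2(238, 816), 0]) cube([39, 31, 850]);
translate([578, 88, 0]) mirror([1, 0, 0]) rotate([0, atan2(238, 816), 0]) cube([39, 31, 850]);
translate([0, 684, 0]) rotate([0, atan2(238, 816), 0]) cube([39, 31, 850]);
translate([578, 684, 0]) mirror([1, 0, 0]) rotate([0, atan2(238, 816), 0]) cube([39, 31, 850]);


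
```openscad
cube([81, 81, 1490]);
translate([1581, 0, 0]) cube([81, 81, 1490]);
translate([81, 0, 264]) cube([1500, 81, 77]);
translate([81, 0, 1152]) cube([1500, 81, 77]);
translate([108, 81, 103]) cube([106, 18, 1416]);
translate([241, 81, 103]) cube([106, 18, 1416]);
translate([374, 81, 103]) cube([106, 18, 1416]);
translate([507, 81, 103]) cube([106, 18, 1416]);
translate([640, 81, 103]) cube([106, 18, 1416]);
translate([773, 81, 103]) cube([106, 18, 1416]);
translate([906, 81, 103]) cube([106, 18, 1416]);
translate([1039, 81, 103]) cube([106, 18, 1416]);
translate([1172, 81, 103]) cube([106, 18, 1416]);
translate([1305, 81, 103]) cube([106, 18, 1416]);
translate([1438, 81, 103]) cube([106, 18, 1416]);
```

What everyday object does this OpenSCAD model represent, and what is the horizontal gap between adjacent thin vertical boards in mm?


A fence section. The picket gap is 27 mm.

Two posts, two rails, 11 pickets — a fence section. Span 1500 mm holds 11 pickets of 106 mm with 12 equal gaps: ⌊(1500 − 11·106) / 12⌋ = 27 mm.


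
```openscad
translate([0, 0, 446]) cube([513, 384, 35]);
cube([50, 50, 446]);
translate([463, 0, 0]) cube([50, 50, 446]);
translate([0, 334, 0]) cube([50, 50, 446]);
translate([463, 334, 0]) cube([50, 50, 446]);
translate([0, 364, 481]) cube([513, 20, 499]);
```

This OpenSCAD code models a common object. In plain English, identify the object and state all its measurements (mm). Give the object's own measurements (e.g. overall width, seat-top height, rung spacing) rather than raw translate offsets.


A chair. The seat is a 513×384×35 mm slab with its top at z = 481 mm, on four 50×50 mm corner legs (flush with the seat edges, standing on z = 0). A flat backrest 20 mm thick, 499 mm tall, spans the full seat width and rises from the seat top along its +y edge, rear face flush with the rear of the seat.


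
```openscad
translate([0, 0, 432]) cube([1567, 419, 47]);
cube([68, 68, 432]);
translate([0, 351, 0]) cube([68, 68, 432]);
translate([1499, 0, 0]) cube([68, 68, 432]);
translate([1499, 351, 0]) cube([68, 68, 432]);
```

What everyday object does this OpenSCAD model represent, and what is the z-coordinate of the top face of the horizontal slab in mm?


A bench. The seat-top height is 479 mm.

A long slab on four corner posts — a bench. The slab sits at z = 432 with thickness 47, so the top is 432 + 47 = 479 mm.


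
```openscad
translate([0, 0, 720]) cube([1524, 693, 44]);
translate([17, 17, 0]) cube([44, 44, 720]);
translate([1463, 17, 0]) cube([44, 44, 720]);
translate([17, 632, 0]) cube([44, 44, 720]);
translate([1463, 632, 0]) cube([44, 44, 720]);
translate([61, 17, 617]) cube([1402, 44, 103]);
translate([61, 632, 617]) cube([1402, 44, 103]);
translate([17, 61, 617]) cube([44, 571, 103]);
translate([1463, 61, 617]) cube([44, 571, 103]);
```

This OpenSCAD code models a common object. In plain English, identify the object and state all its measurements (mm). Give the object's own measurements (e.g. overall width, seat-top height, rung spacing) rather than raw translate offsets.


A table: top 1524 mm (x) × 693 mm (y), 44 mm thick, upper face at z = 764 mm, on four 44×44 mm square legs, each inset 17 mm from the nearest pair of top edges from z = 0 to the bottom of the top. Four apron rails, 44 mm thick and 103 mm tall, run between adjacent legs with their top edges flush with the underside of the top and their outer faces flush with the legs' outer faces.


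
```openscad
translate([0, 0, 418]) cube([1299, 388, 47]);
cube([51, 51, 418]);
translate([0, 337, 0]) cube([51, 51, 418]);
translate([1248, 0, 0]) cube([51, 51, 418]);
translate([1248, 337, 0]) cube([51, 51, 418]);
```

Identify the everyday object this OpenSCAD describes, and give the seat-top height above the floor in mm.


A bench. The seat-top height is 465 mm.

A long slab on four corner posts — a bench. The slab sits at z = 418 with thickness 47, so the top is 418 + 47 = 465 mm.


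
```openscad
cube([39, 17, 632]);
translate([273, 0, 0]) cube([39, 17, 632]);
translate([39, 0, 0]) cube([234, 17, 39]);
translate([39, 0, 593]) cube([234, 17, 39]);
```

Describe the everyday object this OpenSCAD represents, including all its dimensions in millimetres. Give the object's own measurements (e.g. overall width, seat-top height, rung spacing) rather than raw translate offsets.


A rectangular picture frame lying in the x–z plane (depth along y). The opening is 234 mm wide (x) by 554 mm tall (z), surrounded by a border 39 mm wide on all four sides. The frame is 17 mm deep and is made of two full-height vertical stiles with two horizontal rails fitted between them.


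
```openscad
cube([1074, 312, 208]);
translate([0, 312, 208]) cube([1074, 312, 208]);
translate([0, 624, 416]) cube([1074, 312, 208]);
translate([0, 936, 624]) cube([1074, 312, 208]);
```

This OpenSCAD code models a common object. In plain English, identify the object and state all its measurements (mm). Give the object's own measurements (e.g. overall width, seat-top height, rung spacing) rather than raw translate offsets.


A straight staircase of 4 solid steps. Each step is 1074 mm wide (x), 312 mm deep (y, the going) and 208 mm tall (the rise). The first step rests on the floor; each subsequent step sits one going further in +y and one rise higher in +z, directly behind and above the previous step with no overlap.


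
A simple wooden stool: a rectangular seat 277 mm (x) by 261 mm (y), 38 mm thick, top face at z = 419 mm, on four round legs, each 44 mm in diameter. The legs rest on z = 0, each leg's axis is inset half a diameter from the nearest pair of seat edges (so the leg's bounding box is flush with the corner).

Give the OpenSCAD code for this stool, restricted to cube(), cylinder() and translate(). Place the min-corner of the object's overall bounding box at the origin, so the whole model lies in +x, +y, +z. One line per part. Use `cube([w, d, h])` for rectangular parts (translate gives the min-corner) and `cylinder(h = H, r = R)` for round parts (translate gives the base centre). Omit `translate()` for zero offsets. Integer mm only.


translate([0, 0, 381]) cube([277, 261, 38]);
translate([22, 22, 0]) cylinder(h = 381, r = 22);
translate([255, 22, 0]) cylinder(h = 381, r = 22);
translate([22, 239, 0]) cylinder(h = 381, r = 22);
translate([255, 239, 0]) cylinder(h = 381, r = 22);


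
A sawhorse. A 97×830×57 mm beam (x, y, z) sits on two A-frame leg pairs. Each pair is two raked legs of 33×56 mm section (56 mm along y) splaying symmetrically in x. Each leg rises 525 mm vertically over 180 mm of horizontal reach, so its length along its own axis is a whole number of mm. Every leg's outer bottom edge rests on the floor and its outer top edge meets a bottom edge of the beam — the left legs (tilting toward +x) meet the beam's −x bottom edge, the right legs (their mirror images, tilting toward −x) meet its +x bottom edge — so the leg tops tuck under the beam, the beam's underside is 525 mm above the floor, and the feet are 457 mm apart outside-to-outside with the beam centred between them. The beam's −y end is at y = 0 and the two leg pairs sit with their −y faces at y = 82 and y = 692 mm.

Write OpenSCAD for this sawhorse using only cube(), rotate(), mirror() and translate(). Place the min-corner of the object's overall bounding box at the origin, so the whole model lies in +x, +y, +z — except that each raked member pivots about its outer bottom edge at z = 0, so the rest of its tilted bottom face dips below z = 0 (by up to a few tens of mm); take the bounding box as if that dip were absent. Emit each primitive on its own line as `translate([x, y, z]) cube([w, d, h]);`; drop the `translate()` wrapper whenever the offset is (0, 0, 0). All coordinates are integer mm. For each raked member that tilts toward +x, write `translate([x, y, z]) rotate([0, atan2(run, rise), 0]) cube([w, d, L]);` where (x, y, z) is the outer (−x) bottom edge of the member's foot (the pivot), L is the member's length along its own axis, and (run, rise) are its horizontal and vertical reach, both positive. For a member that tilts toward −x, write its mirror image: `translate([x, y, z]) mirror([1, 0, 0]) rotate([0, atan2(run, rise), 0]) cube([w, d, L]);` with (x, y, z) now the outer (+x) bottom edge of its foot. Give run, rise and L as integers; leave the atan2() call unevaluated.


translate([180, 0, 525]) cube([97, 830, 57]);
translate([0, 82, 0]) rotate([0, atan2(180, 525), 0]) cube([33, 56, 555]);
translate([457, 82, 0]) mirror([1, 0, 0]) rotate([0, atan2(180, 525), 0]) cube([33, 56, 555]);
translate([0, 692, 0]) rotate([0, atan2(180, 525), 0]) cube([33, 56, 555]);
translate([457, 692, 0]) mirror([1, 0, 0]) rotate([0, atan2(180, 525), 0]) cube([33, 56, 555]);


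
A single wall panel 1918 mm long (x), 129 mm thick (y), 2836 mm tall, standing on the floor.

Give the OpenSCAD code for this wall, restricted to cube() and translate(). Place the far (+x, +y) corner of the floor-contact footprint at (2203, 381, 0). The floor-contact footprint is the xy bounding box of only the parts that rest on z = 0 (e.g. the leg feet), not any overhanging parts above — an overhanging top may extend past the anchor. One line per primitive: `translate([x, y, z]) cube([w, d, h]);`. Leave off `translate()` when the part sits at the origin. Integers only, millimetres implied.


translate([285, 252, 0]) cube([1918, 129, 2836]);


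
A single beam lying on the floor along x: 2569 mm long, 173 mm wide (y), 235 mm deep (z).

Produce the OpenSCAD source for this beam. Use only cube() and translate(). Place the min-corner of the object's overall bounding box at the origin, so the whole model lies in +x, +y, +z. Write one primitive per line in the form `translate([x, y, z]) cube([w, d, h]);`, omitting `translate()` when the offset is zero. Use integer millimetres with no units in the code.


cube([2569, 173, 235]);


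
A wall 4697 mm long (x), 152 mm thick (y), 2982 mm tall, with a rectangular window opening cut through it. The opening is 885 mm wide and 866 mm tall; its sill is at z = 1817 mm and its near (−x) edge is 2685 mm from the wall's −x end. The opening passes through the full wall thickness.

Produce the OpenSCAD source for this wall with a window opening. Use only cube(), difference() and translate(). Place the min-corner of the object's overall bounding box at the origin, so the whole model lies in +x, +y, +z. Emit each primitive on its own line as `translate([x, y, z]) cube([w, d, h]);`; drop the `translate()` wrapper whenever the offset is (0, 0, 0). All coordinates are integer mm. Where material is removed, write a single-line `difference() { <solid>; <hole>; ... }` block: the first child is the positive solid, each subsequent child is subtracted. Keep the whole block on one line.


difference() { cube([4697, 152, 2982]); translate([2685, 0, 1817]) cube([885, 152, 866]); }


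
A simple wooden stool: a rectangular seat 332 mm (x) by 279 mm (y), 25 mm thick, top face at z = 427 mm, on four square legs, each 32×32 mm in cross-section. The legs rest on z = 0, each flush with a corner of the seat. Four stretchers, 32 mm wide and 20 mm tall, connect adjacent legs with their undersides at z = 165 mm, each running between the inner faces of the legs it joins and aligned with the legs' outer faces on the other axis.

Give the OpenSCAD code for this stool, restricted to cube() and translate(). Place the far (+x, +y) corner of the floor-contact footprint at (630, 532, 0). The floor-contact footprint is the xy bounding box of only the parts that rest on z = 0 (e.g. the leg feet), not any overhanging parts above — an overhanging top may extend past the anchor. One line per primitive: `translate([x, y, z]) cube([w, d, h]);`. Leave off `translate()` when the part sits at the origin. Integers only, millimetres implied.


translate([298, 253, 402]) cube([332, 279, 25]);
translate([298, 253, 0]) cube([32, 32, 402]);
translate([598, 253, 0]) cube([32, 32, 402]);
translate([298, 500, 0]) cube([32, 32, 402]);
translate([598, 500, 0]) cube([32, 32, 402]);
translate([330, 253, 165]) cube([268, 32, 20]);
translate([330, 500, 165]) cube([268, 32, 20]);
translate([298, 285, 165]) cube([32, 215, 20]);
translate([598, 285, 165]) cube([32, 215, 20]);


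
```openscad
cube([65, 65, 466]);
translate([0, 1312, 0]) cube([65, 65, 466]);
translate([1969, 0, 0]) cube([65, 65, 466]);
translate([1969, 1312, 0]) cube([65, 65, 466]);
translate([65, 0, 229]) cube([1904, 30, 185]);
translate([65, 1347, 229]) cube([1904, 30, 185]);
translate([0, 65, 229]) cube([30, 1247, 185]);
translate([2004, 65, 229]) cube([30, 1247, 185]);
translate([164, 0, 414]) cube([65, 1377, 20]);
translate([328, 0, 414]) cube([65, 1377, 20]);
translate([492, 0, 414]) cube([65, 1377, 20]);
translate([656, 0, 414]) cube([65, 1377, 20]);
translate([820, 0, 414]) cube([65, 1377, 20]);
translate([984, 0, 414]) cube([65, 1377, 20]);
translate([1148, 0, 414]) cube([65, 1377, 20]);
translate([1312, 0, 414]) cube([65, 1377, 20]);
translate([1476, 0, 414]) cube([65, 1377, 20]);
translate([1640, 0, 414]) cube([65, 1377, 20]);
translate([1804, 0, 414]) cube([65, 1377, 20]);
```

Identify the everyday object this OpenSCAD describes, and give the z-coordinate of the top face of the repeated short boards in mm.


A bed frame. The slat-top height is 434 mm.

Four posts, four rails, and a row of slats — a bed frame. Slats sit on the rails at z = 229 + 185 = 414; with slat thickness 20, the top is 434 mm.


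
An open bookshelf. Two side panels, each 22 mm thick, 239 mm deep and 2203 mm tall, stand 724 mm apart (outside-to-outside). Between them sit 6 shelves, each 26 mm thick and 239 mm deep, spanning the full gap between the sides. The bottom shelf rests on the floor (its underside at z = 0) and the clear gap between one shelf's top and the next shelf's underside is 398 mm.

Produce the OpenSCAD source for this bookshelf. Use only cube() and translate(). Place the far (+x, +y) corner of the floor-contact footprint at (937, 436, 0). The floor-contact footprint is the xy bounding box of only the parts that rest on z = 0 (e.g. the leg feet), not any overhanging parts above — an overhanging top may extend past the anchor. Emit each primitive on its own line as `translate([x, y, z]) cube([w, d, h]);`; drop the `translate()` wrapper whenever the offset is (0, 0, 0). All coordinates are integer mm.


translate([213, 197, 0]) cube([22, 239, 2203]);
translate([915, 197, 0]) cube([22, 239, 2203]);
translate([235, 197, 0]) cube([680, 239, 26]);
translate([235, 197, 424]) cube([680, 239, 26]);
translate([235, 197, 848]) cube([680, 239, 26]);
translate([235, 197, 1272]) cube([680, 239, 26]);
translate([235, 197, 1696]) cube([680, 239, 26]);
translate([235, 197, 2120]) cube([680, 239, 26]);


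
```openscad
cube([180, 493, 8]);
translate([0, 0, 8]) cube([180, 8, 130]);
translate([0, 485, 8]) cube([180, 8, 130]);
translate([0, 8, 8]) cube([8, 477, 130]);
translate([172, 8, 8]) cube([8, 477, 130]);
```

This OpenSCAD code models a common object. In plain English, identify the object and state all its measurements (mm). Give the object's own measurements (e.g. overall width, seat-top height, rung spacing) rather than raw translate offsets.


An open-topped rectangular box: outside dimensions 180×493×138 mm, with a uniform wall and base thickness of 8 mm. The base is a full 180×493 slab on the floor; four walls sit on top of the base. The front and back walls (the −y and +y sides) span the full width; the two side walls fit between them.


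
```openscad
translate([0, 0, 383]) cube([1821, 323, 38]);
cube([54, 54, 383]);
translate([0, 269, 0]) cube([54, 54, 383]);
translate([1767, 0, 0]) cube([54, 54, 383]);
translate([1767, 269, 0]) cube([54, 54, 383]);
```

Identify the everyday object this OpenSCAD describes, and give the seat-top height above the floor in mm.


A bench. The seat-top height is 421 mm.

A long slab on four corner posts — a bench. The slab sits at z = 383 with thickness 38, so the top is 383 + 38 = 421 mm.


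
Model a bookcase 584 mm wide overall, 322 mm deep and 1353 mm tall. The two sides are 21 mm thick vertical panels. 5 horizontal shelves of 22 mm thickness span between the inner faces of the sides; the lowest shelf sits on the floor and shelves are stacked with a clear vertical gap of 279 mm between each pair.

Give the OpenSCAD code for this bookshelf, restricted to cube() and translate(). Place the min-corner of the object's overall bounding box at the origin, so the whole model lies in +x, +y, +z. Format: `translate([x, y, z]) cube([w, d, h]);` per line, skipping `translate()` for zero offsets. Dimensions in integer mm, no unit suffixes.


cube([21, 322, 1353]);
translate([563, 0, 0]) cube([21, 322, 1353]);
translate([21, 0, 0]) cube([542, 322, 22]);
translate([21, 0, 301]) cube([542, 322, 22]);
translate([21, 0, 602]) cube([542, 322, 22]);
translate([21, 0, 903]) cube([542, 322, 22]);
translate([21, 0, 1204]) cube([542, 322, 22]);


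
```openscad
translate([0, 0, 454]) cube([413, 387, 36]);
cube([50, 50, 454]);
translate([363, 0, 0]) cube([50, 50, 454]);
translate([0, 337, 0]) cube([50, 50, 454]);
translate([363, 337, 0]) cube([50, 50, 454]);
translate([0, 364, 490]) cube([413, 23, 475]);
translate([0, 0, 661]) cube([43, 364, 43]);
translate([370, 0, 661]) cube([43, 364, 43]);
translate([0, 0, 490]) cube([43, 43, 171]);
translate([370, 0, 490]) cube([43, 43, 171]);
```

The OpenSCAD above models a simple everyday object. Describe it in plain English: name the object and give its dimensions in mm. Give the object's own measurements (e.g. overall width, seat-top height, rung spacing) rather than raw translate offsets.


A chair. The seat is a 413×387×36 mm slab with its top at z = 490 mm, on four 50×50 mm corner legs (flush with the seat edges, standing on z = 0). A flat backrest 23 mm thick, 475 mm tall, spans the full seat width and rises from the seat top along its +y edge, rear face flush with the rear of the seat. Two armrests of 43×43 mm section run along each side from the seat's front edge to the front of the backrest, top faces 214 mm above the seat top and outer faces flush with the seat's x-edges; a 43×43 mm post under the front of each armrest stands on the seat at the front corner.


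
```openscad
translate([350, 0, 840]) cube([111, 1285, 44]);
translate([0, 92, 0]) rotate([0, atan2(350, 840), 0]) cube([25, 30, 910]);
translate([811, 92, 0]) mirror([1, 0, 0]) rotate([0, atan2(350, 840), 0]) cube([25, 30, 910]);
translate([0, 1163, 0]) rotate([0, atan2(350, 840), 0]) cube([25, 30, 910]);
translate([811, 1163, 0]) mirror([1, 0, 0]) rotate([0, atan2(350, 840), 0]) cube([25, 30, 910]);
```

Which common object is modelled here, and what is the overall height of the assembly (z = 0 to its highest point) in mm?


A sawhorse. The overall height is 884 mm.

A beam across two mirrored pairs of raked legs — a sawhorse. The beam's underside is at z = 840 (matching the legs' vertical rise in atan2(350, 840)) and the beam is 44 mm tall, so its top is at 840 + 44 = 884 mm. The raked legs top out at the beam's underside, so that is the highest point.


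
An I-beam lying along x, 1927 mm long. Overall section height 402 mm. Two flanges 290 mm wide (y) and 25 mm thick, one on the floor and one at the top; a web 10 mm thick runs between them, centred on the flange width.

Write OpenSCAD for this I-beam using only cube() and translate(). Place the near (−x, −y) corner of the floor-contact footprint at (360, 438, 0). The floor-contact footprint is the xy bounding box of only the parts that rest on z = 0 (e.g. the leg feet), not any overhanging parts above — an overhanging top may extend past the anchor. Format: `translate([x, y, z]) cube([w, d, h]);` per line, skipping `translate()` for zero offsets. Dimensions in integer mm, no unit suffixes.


translate([360, 438, 0]) cube([1927, 290, 25]);
translate([360, 578, 25]) cube([1927, 10, 352]);
translate([360, 438, 377]) cube([1927, 290, 25]);


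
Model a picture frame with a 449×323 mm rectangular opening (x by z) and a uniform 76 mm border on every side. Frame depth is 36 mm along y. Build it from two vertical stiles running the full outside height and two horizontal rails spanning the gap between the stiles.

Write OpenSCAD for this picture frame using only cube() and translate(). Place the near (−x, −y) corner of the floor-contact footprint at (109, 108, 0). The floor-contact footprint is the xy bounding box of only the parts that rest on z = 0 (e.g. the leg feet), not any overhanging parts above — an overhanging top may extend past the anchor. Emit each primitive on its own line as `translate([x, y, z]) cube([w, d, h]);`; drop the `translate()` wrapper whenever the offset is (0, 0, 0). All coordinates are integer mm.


translate([109, 108, 0]) cube([76, 36, 475]);
translate([634, 108, 0]) cube([76, 36, 475]);
translate([185, 108, 0]) cube([449, 36, 76]);
translate([185, 108, 399]) cube([449, 36, 76]);


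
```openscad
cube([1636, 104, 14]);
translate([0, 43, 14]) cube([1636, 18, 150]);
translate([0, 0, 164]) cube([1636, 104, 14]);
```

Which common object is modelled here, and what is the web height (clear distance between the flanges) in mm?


An I-beam. The web height is 150 mm.

Two wide flanges with a thin centred web — an I-beam. Overall 178 mm minus two 14 mm flanges gives a web of 178 − 2·14 = 150 mm.


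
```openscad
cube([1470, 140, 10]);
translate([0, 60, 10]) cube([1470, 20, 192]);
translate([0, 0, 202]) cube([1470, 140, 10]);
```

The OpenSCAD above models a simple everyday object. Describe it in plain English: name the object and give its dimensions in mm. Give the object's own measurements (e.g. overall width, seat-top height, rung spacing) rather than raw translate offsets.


An I-beam lying along x, 1470 mm long. Overall section height 212 mm. Two flanges 140 mm wide (y) and 10 mm thick, one on the floor and one at the top; a web 20 mm thick runs between them, centred on the flange width.


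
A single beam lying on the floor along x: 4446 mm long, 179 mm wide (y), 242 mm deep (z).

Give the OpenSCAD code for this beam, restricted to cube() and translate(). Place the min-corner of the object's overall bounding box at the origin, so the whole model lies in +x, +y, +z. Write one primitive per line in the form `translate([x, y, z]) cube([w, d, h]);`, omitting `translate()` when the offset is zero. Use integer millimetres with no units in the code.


cube([4446, 179, 242]);


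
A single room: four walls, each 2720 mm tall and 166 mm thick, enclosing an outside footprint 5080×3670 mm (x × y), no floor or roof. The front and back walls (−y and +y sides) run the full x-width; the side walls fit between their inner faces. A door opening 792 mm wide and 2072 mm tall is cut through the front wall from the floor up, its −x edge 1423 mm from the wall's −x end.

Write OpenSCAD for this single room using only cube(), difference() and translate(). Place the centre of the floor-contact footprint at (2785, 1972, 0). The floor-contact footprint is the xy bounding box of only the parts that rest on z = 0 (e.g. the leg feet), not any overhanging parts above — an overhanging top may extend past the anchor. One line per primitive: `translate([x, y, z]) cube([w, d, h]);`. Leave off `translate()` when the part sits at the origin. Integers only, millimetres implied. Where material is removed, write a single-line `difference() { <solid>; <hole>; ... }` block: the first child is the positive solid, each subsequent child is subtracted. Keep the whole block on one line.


difference() { translate([245, 137, 0]) cube([5080, 166, 2720]); translate([1668, 137, 0]) cube([792, 166, 2072]); }
translate([245, 3641, 0]) cube([5080, 166, 2720]);
translate([245, 303, 0]) cube([166, 3338, 2720]);
translate([5159, 303, 0]) cube([166, 3338, 2720]);


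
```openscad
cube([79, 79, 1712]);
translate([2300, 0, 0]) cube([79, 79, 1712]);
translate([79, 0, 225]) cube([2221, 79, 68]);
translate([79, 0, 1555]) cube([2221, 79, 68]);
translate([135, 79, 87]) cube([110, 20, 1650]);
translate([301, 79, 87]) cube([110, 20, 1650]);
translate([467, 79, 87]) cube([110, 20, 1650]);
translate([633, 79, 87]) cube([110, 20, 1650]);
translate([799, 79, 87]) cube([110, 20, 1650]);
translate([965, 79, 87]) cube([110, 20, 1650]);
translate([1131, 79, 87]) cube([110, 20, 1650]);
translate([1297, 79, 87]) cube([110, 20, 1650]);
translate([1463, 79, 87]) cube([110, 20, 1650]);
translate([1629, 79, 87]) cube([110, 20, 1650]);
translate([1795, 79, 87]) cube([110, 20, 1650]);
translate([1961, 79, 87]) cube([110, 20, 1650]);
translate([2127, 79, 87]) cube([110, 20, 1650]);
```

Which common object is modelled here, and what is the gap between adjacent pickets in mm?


A fence section. The picket gap is 56 mm.

Two posts, two rails, 13 pickets — a fence section. Span 2221 mm holds 13 pickets of 110 mm with 14 equal gaps: ⌊(2221 − 13·110) / 14⌋ = 56 mm.


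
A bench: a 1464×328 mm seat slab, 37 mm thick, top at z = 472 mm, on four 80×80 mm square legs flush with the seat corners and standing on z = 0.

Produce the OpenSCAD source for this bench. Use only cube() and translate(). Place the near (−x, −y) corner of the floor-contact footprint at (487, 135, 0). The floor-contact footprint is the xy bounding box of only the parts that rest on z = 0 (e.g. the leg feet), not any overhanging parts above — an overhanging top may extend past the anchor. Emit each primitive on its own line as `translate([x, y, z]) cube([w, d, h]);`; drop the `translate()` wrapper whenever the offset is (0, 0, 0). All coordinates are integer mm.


translate([487, 135, 435]) cube([1464, 328, 37]);
translate([487, 135, 0]) cube([80, 80, 435]);
translate([487, 383, 0]) cube([80, 80, 435]);
translate([1871, 135, 0]) cube([80, 80, 435]);
translate([1871, 383, 0]) cube([80, 80, 435]);


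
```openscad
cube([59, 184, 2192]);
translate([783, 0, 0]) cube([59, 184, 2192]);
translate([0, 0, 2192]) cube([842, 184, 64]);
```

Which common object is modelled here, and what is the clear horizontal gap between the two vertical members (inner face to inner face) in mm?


A door frame. The clear opening width is 724 mm.

Two 2192 mm tall posts with a header on top — a door frame. The left jamb is 59 mm wide at x = 0; the right jamb starts at x = 783. The clear opening is 783 − 59 = 724 mm.


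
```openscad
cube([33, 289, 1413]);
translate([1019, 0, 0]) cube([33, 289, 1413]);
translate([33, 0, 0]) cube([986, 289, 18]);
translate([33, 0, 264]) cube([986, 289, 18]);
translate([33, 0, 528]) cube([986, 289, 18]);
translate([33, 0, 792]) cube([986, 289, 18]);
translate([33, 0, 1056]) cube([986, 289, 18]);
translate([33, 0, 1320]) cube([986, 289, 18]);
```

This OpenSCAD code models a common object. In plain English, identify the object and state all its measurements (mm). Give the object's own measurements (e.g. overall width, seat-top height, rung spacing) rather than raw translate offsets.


An open bookshelf. Two side panels, each 33 mm thick, 289 mm deep and 1413 mm tall, stand 1052 mm apart (outside-to-outside). Between them sit 6 shelves, each 18 mm thick and 289 mm deep, spanning the full gap between the sides. The bottom shelf rests on the floor (its underside at z = 0) and the clear gap between one shelf's top and the next shelf's underside is 246 mm.


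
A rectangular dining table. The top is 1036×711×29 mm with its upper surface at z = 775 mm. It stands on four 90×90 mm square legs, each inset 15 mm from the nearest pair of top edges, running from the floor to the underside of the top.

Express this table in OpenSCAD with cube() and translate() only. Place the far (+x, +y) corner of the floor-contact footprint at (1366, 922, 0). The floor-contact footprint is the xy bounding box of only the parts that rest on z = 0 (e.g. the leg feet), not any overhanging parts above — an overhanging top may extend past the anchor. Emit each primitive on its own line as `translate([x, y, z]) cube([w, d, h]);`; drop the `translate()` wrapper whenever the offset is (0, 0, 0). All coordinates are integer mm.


translate([345, 226, 746]) cube([1036, 711, 29]);
translate([360, 241, 0]) cube([90, 90, 746]);
translate([1276, 241, 0]) cube([90, 90, 746]);
translate([360, 832, 0]) cube([90, 90, 746]);
translate([1276, 832, 0]) cube([90, 90, 746]);


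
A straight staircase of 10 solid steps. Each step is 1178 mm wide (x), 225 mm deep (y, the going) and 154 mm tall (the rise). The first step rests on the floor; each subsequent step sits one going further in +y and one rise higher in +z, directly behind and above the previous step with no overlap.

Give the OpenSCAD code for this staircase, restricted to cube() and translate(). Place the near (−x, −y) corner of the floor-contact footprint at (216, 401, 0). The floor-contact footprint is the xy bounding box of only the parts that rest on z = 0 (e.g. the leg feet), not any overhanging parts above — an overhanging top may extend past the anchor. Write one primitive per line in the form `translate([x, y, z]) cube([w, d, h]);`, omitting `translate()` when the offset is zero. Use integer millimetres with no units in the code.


translate([216, 401, 0]) cube([1178, 225, 154]);
translate([216, 626, 154]) cube([1178, 225, 154]);
translate([216, 851, 308]) cube([1178, 225, 154]);
translate([216, 1076, 462]) cube([1178, 225, 154]);
translate([216, 1301, 616]) cube([1178, 225, 154]);
translate([216, 1526, 770]) cube([1178, 225, 154]);
translate([216, 1751, 924]) cube([1178, 225, 154]);
translate([216, 1976, 1078]) cube([1178, 225, 154]);
translate([216, 2201, 1232]) cube([1178, 225, 154]);
translate([216, 2426, 1386]) cube([1178, 225, 154]);


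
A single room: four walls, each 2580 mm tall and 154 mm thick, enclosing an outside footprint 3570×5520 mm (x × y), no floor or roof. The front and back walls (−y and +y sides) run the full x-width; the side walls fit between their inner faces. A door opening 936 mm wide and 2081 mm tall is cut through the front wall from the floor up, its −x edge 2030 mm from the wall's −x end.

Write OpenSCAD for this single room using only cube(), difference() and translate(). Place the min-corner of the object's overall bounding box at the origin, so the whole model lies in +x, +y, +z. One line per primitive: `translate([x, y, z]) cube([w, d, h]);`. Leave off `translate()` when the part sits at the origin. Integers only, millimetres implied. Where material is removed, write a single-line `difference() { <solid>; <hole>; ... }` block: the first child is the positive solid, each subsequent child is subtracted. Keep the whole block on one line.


difference() { cube([3570, 154, 2580]); translate([2030, 0, 0]) cube([936, 154, 2081]); }
translate([0, 5366, 0]) cube([3570, 154, 2580]);
translate([0, 154, 0]) cube([154, 5212, 2580]);
translate([3416, 154, 0]) cube([154, 5212, 2580]);


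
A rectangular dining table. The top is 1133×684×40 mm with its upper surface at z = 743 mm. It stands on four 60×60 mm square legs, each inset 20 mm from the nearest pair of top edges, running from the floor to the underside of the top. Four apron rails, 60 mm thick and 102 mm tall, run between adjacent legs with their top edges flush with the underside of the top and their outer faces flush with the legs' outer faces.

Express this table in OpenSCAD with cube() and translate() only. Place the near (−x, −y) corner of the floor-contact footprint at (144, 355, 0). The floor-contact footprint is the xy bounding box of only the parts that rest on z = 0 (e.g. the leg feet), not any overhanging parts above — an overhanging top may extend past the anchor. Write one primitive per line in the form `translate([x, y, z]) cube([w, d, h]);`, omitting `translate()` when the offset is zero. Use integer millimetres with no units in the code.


// leg_h = 743 - 40 = 703
// apron z = 703 - 102 = 601
translate([124, 335, 703]) cube([1133, 684, 40]);
translate([144, 355, 0]) cube([60, 60, 703]);
translate([1177, 355, 0]) cube([60, 60, 703]);
translate([144, 939, 0]) cube([60, 60, 703]);
translate([1177, 939, 0]) cube([60, 60, 703]);
translate([204, 355, 601]) cube([973, 60, 102]);
translate([204, 939, 601]) cube([973, 60, 102]);
translate([144, 415, 601]) cube([60, 524, 102]);
translate([1177, 415, 601]) cube([60, 524, 102]);


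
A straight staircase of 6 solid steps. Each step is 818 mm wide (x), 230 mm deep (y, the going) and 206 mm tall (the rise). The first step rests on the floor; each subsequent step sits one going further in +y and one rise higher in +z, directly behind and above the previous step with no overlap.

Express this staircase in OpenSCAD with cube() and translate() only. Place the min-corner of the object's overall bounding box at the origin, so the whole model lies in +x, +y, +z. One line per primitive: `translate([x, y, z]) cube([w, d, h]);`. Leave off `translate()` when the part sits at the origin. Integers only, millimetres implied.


cube([818, 230, 206]);
translate([0, 230, 206]) cube([818, 230, 206]);
translate([0, 460, 412]) cube([818, 230, 206]);
translate([0, 690, 618]) cube([818, 230, 206]);
translate([0, 920, 824]) cube([818, 230, 206]);
translate([0, 1150, 1030]) cube([818, 230, 206]);


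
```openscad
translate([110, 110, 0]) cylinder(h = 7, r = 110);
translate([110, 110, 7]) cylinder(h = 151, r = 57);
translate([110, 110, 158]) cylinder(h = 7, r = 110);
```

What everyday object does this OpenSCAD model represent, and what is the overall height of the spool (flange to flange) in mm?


A spool. The overall height is 165 mm.

Three coaxial cylinders, large–small–large — a spool. Two 7 mm flanges and a 151 mm core give 7 + 151 + 7 = 165 mm.


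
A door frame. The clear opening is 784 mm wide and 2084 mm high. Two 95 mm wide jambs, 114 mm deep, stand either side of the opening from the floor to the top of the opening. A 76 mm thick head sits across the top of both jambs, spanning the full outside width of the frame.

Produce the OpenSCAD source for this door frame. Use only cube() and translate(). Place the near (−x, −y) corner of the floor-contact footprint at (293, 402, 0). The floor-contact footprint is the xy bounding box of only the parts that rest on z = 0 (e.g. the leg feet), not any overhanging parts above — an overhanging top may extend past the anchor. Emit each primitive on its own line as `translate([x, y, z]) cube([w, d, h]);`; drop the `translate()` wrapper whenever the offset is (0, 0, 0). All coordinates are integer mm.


translate([293, 402, 0]) cube([95, 114, 2084]);
translate([1172, 402, 0]) cube([95, 114, 2084]);
translate([293, 402, 2084]) cube([974, 114, 76]);


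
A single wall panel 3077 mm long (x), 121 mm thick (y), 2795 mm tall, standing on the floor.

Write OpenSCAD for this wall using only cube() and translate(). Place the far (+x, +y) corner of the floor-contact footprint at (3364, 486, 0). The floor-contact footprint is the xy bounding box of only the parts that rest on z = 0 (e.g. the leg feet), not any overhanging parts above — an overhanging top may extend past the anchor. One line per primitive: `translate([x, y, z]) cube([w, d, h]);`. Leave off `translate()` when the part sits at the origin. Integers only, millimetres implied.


translate([287, 365, 0]) cube([3077, 121, 2795]);


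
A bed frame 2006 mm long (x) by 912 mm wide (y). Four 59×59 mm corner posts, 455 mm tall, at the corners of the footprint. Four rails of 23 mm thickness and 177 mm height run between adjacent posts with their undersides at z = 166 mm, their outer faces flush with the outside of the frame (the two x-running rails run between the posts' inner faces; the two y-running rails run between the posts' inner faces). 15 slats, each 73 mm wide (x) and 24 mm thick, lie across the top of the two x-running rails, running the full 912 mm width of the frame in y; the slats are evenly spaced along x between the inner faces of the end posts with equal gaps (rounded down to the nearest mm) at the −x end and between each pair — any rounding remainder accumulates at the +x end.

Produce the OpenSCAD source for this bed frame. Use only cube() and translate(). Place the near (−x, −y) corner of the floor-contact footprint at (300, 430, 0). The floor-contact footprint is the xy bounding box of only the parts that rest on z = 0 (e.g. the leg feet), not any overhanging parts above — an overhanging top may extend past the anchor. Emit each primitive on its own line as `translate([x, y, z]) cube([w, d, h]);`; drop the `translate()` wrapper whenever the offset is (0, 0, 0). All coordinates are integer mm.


translate([300, 430, 0]) cube([59, 59, 455]);
translate([300, 1283, 0]) cube([59, 59, 455]);
translate([2247, 430, 0]) cube([59, 59, 455]);
translate([2247, 1283, 0]) cube([59, 59, 455]);
translate([359, 430, 166]) cube([1888, 23, 177]);
translate([359, 1319, 166]) cube([1888, 23, 177]);
translate([300, 489, 166]) cube([23, 794, 177]);
translate([2283, 489, 166]) cube([23, 794, 177]);
translate([408, 430, 343]) cube([73, 912, 24]);
translate([530, 430, 343]) cube([73, 912, 24]);
translate([652, 430, 343]) cube([73, 912, 24]);
translate([774, 430, 343]) cube([73, 912, 24]);
translate([896, 430, 343]) cube([73, 912, 24]);
translate([1018, 430, 343]) cube([73, 912, 24]);
translate([1140, 430, 343]) cube([73, 912, 24]);
translate([1262, 430, 343]) cube([73, 912, 24]);
translate([1384, 430, 343]) cube([73, 912, 24]);
translate([1506, 430, 343]) cube([73, 912, 24]);
translate([1628, 430, 343]) cube([73, 912, 24]);
translate([1750, 430, 343]) cube([73, 912, 24]);
translate([1872, 430, 343]) cube([73, 912, 24]);
translate([1994, 430, 343]) cube([73, 912, 24]);
translate([2116, 430, 343]) cube([73, 912, 24]);
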